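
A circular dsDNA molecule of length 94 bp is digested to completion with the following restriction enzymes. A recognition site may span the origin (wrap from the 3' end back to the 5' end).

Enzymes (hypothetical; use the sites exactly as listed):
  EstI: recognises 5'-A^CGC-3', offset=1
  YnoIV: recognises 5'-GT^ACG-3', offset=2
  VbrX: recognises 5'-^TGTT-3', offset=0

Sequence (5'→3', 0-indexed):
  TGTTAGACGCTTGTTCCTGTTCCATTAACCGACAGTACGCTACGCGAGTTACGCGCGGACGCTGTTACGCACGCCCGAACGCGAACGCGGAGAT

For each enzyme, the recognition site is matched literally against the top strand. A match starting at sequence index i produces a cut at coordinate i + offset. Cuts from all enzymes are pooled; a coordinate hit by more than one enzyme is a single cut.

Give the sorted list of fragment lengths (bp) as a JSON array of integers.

Site scan:
  EstI (ACGC, off=1): starts [6, 36, 41, 50, 58, 66, 70, 78, 84] → cuts [7, 37, 42, 51, 59, 67, 71, 79, 85]
  YnoIV (GTACG, off=2): starts [34] → cuts [36]
  VbrX (TGTT, off=0): starts [0, 11, 17, 62] → cuts [0, 11, 17, 62]

Pooled cuts: [0, 7, 11, 17, 36, 37, 42, 51, 59, 62, 67, 71, 79, 85]

Fragment lengths:
  0→7: 7 bp
  7→11: 4 bp
  11→17: 6 bp
  17→36: 19 bp
  36→37: 1 bp
  37→42: 5 bp
  42→51: 9 bp
  51→59: 8 bp
  59→62: 3 bp
  62→67: 5 bp
  67→71: 4 bp
  71→79: 8 bp
  79→85: 6 bp
  85→0 (wrap): 94-85+0 = 9 bp

[1,3,4,4,5,5,6,6,7,8,8,9,9,19]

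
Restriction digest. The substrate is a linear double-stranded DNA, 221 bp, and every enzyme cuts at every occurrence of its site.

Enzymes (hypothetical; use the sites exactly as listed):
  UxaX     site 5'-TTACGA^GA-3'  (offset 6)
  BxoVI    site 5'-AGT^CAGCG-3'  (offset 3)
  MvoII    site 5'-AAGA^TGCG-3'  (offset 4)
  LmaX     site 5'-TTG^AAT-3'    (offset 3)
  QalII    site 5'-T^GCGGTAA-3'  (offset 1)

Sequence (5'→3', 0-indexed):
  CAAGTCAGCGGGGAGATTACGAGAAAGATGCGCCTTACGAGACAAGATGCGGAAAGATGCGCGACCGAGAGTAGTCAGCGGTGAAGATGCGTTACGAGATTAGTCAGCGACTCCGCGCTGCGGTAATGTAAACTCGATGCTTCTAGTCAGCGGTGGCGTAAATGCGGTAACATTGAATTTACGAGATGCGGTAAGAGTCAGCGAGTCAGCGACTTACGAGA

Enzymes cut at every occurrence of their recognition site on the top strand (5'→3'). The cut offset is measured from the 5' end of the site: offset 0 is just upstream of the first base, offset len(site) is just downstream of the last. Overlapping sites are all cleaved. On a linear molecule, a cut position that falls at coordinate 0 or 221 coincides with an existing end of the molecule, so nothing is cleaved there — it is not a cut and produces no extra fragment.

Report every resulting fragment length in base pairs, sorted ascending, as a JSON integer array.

Scan for sites:
  UxaX (TTACGAGA, off=6): starts [16, 34, 91, 178, 213] → cuts [22, 40, 97, 184, 219]
  BxoVI (AGTCAGCG, off=3): starts [2, 72, 101, 144, 195, 203] → cuts [5, 75, 104, 147, 198, 206]
  MvoII (AAGATGCG, off=4): starts [24, 43, 53, 83] → cuts [28, 47, 57, 87]
  LmaX (TTGAAT, off=3): starts [172] → cuts [175]
  QalII (TGCGGTAA, off=1): starts [118, 162, 186] → cuts [119, 163, 187]

Pooled cuts: [5, 22, 28, 40, 47, 57, 75, 87, 97, 104, 119, 147, 163, 175, 184, 187, 198, 206, 219]

Fragment lengths:
  [0,5): 5 bp
  [5,22): 17 bp
  [22,28): 6 bp
  [28,40): 12 bp
  [40,47): 7 bp
  [47,57): 10 bp
  [57,75): 18 bp
  [75,87): 12 bp
  [87,97): 10 bp
  [97,104): 7 bp
  [104,119): 15 bp
  [119,147): 28 bp
  [147,163): 16 bp
  [163,175): 12 bp
  [175,184): 9 bp
  [184,187): 3 bp
  [187,198): 11 bp
  [198,206): 8 bp
  [206,219): 13 bp
  [219,221): 2 bp

[2,3,5,6,7,7,8,9,10,10,11,12,12,12,13,15,16,17,18,28]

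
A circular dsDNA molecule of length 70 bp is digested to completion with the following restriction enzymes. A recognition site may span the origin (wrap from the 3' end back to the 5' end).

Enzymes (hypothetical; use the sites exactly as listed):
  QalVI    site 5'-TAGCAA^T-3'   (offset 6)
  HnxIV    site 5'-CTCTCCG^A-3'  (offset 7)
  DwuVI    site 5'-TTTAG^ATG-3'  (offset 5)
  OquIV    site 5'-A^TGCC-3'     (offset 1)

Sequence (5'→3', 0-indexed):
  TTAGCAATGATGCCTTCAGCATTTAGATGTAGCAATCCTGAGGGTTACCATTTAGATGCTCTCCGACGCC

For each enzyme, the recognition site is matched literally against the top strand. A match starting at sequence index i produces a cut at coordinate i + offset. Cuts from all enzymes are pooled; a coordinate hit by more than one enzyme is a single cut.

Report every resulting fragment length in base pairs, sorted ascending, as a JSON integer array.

Site scan:
  QalVI TAGCAAT/6: at [1, 29] ⇒ [7, 35]
  HnxIV CTCTCCGA/7: at [58] ⇒ [65]
  DwuVI TTTAGATG/5: at [21, 50] ⇒ [26, 55]
  OquIV ATGCC/1: at [9] ⇒ [10]

Pooled cuts: [7, 10, 26, 35, 55, 65]

Fragments:
  7→10: 3 bp
  10→26: 16 bp
  26→35: 9 bp
  35→55: 20 bp
  55→65: 10 bp
  65→7 (wrap): 70-65+7 = 12 bp

[3,9,10,12,16,20]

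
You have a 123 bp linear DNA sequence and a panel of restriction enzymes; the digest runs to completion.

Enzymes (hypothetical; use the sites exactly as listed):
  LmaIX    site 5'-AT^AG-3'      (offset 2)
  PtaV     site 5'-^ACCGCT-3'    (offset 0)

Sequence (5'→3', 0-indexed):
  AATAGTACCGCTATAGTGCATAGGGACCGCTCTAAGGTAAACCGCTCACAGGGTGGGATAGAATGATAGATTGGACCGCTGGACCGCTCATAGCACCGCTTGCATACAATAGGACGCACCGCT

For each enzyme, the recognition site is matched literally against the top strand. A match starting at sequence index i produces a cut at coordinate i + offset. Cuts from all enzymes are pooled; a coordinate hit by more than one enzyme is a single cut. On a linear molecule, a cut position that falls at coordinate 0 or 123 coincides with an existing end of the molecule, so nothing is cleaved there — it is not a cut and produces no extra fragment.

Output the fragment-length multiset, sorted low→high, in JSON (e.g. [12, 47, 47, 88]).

[3,3,3,4,6,7,7,7,8,8,8,9,15,16,19]

Site scan:
  LmaIX (ATAG, off=2): starts [1, 12, 19, 57, 65, 89, 108] → cuts [3, 14, 21, 59, 67, 91, 110]
  PtaV (ACCGCT, off=0): starts [6, 25, 40, 74, 82, 94, 117] → cuts [6, 25, 40, 74, 82, 94, 117]

All cut coordinates (distinct, sorted): [3, 6, 14, 21, 25, 40, 59, 67, 74, 82, 91, 94, 110, 117]

Fragment lengths:
  [0,3): 3 bp
  [3,6): 3 bp
  [6,14): 8 bp
  [14,21): 7 bp
  [21,25): 4 bp
  [25,40): 15 bp
  [40,59): 19 bp
  [59,67): 8 bp
  [67,74): 7 bp
  [74,82): 8 bp
  [82,91): 9 bp
  [91,94): 3 bp
  [94,110): 16 bp
  [110,117): 7 bp
  [117,123): 6 bp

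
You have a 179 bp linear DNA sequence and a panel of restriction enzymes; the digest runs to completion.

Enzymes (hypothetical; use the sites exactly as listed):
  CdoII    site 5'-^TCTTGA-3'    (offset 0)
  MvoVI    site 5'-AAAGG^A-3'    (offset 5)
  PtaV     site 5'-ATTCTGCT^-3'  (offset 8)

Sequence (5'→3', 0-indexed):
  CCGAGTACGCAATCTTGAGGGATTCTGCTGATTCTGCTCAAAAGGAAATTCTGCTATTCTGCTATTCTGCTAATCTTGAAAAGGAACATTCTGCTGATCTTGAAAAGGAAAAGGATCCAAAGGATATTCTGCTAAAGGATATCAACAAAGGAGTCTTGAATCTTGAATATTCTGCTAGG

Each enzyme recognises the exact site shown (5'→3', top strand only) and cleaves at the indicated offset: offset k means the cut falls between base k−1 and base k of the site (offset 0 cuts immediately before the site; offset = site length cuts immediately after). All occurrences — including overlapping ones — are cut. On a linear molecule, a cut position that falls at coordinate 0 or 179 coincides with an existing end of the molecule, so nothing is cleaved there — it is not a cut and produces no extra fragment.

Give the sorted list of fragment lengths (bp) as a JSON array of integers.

Per-enzyme occurrences:
  CdoII TCTTGA/0: at [12, 73, 97, 153, 160] ⇒ [12, 73, 97, 153, 160]
  MvoVI AAAGGA/5: at [40, 79, 103, 109, 118, 133, 146] ⇒ [45, 84, 108, 114, 123, 138, 151]
  PtaV ATTCTGCT/8: at [21, 30, 47, 55, 63, 87, 125, 168] ⇒ [29, 38, 55, 63, 71, 95, 133, 176]

Pooled cuts: [12, 29, 38, 45, 55, 63, 71, 73, 84, 95, 97, 108, 114, 123, 133, 138, 151, 153, 160, 176]

Fragments:
  [0,12): 12 bp
  [12,29): 17 bp
  [29,38): 9 bp
  [38,45): 7 bp
  [45,55): 10 bp
  [55,63): 8 bp
  [63,71): 8 bp
  [71,73): 2 bp
  [73,84): 11 bp
  [84,95): 11 bp
  [95,97): 2 bp
  [97,108): 11 bp
  [108,114): 6 bp
  [114,123): 9 bp
  [123,133): 10 bp
  [133,138): 5 bp
  [138,151): 13 bp
  [151,153): 2 bp
  [153,160): 7 bp
  [160,176): 16 bp
  [176,179): 3 bp

[2,2,2,3,5,6,7,7,8,8,9,9,10,10,11,11,11,12,13,16,17]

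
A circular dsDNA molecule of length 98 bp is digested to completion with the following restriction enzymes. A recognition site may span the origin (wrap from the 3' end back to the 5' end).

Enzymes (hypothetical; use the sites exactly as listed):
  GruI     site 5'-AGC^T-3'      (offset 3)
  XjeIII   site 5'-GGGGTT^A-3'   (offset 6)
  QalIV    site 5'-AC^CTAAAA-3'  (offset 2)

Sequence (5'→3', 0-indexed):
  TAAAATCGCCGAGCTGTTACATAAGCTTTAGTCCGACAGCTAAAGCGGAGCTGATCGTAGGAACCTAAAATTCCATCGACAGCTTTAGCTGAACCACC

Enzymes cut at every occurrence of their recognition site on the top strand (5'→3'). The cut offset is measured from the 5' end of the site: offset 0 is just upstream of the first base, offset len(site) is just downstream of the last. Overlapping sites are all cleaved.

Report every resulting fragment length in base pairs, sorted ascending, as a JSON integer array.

[6,8,11,12,13,14,15,19]

Scan for sites:
  GruI AGCT/3: at [11, 23, 37, 48, 80, 86] ⇒ [14, 26, 40, 51, 83, 89]
  XjeIII (GGGGTTA, off=6): no sites
  QalIV ACCTAAAA/2: at [62, 95] ⇒ [64, 97]

Pooled cuts: [14, 26, 40, 51, 64, 83, 89, 97]

Fragments:
  14→26: 12 bp
  26→40: 14 bp
  40→51: 11 bp
  51→64: 13 bp
  64→83: 19 bp
  83→89: 6 bp
  89→97: 8 bp
  97→14 (wrap): 98-97+14 = 15 bp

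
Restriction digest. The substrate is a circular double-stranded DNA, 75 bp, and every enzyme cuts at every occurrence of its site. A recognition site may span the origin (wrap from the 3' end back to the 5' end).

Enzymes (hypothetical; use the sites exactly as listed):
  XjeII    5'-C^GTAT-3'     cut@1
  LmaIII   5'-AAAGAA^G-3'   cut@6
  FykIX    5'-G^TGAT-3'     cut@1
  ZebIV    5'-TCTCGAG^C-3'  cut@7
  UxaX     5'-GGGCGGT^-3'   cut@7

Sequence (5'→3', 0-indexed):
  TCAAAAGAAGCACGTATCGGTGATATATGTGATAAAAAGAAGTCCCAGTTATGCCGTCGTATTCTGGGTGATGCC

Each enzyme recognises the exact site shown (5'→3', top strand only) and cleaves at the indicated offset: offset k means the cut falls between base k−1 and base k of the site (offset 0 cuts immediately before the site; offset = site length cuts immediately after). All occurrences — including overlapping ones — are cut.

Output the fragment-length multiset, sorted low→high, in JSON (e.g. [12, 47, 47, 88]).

Per-enzyme occurrences:
  XjeII (CGTAT, off=1): starts [12, 57] → cuts [13, 58]
  LmaIII (AAAGAAG, off=6): starts [3, 35] → cuts [9, 41]
  FykIX (GTGAT, off=1): starts [19, 28, 67] → cuts [20, 29, 68]
  ZebIV (TCTCGAGC, off=7): no sites
  UxaX (GGGCGGT, off=7): no sites

All cut coordinates (distinct, sorted): [9, 13, 20, 29, 41, 58, 68]

Fragment lengths:
  9→13: 4 bp
  13→20: 7 bp
  20→29: 9 bp
  29→41: 12 bp
  41→58: 17 bp
  58→68: 10 bp
  68→9 (wrap): 75-68+9 = 16 bp

[4,7,9,10,12,16,17]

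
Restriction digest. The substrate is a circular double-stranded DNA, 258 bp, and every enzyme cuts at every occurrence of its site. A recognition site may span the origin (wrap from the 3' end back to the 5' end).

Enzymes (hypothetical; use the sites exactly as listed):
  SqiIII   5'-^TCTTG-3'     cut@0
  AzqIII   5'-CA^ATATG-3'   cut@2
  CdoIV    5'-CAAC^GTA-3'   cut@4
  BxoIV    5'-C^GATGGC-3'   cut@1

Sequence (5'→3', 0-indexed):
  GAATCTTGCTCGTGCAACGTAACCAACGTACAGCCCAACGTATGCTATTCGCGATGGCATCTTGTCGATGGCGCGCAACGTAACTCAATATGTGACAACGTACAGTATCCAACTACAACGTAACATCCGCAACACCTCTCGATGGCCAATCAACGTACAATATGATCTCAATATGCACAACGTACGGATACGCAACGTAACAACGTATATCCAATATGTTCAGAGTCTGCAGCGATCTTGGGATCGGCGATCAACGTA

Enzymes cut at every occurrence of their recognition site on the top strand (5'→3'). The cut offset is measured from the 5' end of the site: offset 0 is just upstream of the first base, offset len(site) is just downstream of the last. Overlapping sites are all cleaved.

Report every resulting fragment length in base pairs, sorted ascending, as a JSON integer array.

[5,6,7,7,8,8,9,9,11,11,12,12,13,13,14,15,15,20,20,21,22]

Site scan:
  SqiIII TCTTG/0: at [3, 59, 235] ⇒ [3, 59, 235]
  AzqIII CAATATG/2: at [85, 157, 168, 211] ⇒ [87, 159, 170, 213]
  CdoIV CAACGTA/4: at [14, 23, 35, 75, 95, 115, 150, 177, 192, 200, 251] ⇒ [18, 27, 39, 79, 99, 119, 154, 181, 196, 204, 255]
  BxoIV CGATGGC/1: at [51, 65, 139] ⇒ [52, 66, 140]

All cut coordinates (distinct, sorted): [3, 18, 27, 39, 52, 59, 66, 79, 87, 99, 119, 140, 154, 159, 170, 181, 196, 204, 213, 235, 255]

Fragments:
  3→18: 15 bp
  18→27: 9 bp
  27→39: 12 bp
  39→52: 13 bp
  52→59: 7 bp
  59→66: 7 bp
  66→79: 13 bp
  79→87: 8 bp
  87→99: 12 bp
  99→119: 20 bp
  119→140: 21 bp
  140→154: 14 bp
  154→159: 5 bp
  159→170: 11 bp
  170→181: 11 bp
  181→196: 15 bp
  196→204: 8 bp
  204→213: 9 bp
  213→235: 22 bp
  235→255: 20 bp
  255→3 (wrap): 258-255+3 = 6 bp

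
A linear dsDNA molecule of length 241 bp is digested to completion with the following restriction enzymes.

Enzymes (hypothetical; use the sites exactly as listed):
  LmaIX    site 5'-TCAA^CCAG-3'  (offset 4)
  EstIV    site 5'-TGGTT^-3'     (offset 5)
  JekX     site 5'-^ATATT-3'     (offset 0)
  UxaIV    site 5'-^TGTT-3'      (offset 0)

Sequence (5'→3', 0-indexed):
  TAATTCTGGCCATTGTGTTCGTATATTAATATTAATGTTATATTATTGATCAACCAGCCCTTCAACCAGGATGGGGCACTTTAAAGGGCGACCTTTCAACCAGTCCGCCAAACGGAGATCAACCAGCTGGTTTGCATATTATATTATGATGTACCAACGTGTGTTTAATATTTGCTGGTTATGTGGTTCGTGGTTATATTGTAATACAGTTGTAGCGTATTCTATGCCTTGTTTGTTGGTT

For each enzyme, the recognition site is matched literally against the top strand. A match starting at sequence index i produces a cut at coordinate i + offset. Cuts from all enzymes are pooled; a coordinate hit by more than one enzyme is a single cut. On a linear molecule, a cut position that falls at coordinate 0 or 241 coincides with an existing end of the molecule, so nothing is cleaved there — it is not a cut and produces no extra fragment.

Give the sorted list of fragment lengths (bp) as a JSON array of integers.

Scan for sites:
  LmaIX (TCAACCAG, off=4): starts [49, 61, 95, 118] → cuts [53, 65, 99, 122]
  EstIV (TGGTT, off=5): starts [127, 175, 183, 190, 236] → cuts [132, 180, 188, 195] (position 241 is a terminus of the linear molecule — no cut)
  JekX (ATATT, off=0): starts [22, 28, 39, 135, 140, 167, 195] → cuts [22, 28, 39, 135, 140, 167, 195]
  UxaIV (TGTT, off=0): starts [15, 35, 161, 229, 233] → cuts [15, 35, 161, 229, 233]

All cut coordinates (distinct, sorted): [15, 22, 28, 35, 39, 53, 65, 99, 122, 132, 135, 140, 161, 167, 180, 188, 195, 229, 233]

Fragments:
  [0,15): 15 bp
  [15,22): 7 bp
  [22,28): 6 bp
  [28,35): 7 bp
  [35,39): 4 bp
  [39,53): 14 bp
  [53,65): 12 bp
  [65,99): 34 bp
  [99,122): 23 bp
  [122,132): 10 bp
  [132,135): 3 bp
  [135,140): 5 bp
  [140,161): 21 bp
  [161,167): 6 bp
  [167,180): 13 bp
  [180,188): 8 bp
  [188,195): 7 bp
  [195,229): 34 bp
  [229,233): 4 bp
  [233,241): 8 bp

[3,4,4,5,6,6,7,7,7,8,8,10,12,13,14,15,21,23,34,34]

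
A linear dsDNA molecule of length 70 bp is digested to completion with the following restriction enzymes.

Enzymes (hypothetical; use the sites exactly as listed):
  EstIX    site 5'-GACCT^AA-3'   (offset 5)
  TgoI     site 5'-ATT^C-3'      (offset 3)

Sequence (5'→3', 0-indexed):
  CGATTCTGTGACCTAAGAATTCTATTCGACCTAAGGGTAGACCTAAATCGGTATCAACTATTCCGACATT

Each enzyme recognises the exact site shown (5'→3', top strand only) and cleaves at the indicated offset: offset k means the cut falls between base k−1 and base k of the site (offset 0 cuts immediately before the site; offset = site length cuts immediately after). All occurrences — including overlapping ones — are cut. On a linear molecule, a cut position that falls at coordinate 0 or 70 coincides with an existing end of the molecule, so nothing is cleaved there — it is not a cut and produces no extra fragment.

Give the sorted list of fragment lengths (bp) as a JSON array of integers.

Scan for sites:
  EstIX GACCTAA/5: at [9, 27, 39] ⇒ [14, 32, 44]
  TgoI ATTC/3: at [2, 18, 23, 59] ⇒ [5, 21, 26, 62]

All cut coordinates (distinct, sorted): [5, 14, 21, 26, 32, 44, 62]

Fragment lengths:
  [0,5): 5 bp
  [5,14): 9 bp
  [14,21): 7 bp
  [21,26): 5 bp
  [26,32): 6 bp
  [32,44): 12 bp
  [44,62): 18 bp
  [62,70): 8 bp

[5,5,6,7,8,9,12,18]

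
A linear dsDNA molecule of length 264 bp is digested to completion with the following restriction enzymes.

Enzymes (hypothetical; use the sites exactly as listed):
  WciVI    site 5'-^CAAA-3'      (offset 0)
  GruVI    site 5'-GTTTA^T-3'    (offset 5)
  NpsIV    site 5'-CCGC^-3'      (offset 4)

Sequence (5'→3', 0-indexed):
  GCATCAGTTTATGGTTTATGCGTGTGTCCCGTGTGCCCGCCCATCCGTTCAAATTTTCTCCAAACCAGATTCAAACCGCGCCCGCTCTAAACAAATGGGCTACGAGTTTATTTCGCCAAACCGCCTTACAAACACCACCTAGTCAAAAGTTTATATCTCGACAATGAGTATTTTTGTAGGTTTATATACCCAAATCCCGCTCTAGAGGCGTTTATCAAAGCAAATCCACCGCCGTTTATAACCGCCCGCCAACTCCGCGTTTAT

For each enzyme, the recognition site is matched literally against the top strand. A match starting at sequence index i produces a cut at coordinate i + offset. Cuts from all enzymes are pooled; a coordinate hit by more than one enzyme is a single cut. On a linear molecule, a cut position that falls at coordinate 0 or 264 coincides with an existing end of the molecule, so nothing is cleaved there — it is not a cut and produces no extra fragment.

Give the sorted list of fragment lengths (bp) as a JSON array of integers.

Site scan:
  WciVI CAAA/0: at [49, 60, 71, 91, 116, 128, 143, 190, 215, 220] ⇒ [49, 60, 71, 91, 116, 128, 143, 190, 215, 220]
  GruVI GTTTAT/5: at [6, 13, 105, 148, 179, 209, 233, 258] ⇒ [11, 18, 110, 153, 184, 214, 238, 263]
  NpsIV CCGC/4: at [36, 75, 81, 120, 196, 228, 241, 245, 254] ⇒ [40, 79, 85, 124, 200, 232, 245, 249, 258]

Pooled cuts: [11, 18, 40, 49, 60, 71, 79, 85, 91, 110, 116, 124, 128, 143, 153, 184, 190, 200, 214, 215, 220, 232, 238, 245, 249, 258, 263]

Fragments:
  [0,11): 11 bp
  [11,18): 7 bp
  [18,40): 22 bp
  [40,49): 9 bp
  [49,60): 11 bp
  [60,71): 11 bp
  [71,79): 8 bp
  [79,85): 6 bp
  [85,91): 6 bp
  [91,110): 19 bp
  [110,116): 6 bp
  [116,124): 8 bp
  [124,128): 4 bp
  [128,143): 15 bp
  [143,153): 10 bp
  [153,184): 31 bp
  [184,190): 6 bp
  [190,200): 10 bp
  [200,214): 14 bp
  [214,215): 1 bp
  [215,220): 5 bp
  [220,232): 12 bp
  [232,238): 6 bp
  [238,245): 7 bp
  [245,249): 4 bp
  [249,258): 9 bp
  [258,263): 5 bp
  [263,264): 1 bp

[1,1,4,4,5,5,6,6,6,6,6,7,7,8,8,9,9,10,10,11,11,11,12,14,15,19,22,31]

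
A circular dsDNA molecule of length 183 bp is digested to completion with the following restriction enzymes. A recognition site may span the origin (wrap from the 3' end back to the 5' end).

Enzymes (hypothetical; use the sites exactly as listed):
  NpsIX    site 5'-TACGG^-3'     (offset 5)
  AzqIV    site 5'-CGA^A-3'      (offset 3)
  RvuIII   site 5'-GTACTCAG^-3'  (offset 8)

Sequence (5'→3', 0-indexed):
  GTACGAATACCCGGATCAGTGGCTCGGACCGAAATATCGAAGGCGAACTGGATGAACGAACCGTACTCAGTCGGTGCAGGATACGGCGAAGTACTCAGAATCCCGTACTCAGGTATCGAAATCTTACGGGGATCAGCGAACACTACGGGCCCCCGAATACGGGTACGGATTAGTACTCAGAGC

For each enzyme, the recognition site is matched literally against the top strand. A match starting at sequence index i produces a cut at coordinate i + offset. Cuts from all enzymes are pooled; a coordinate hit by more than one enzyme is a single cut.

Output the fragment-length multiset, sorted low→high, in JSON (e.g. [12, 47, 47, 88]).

Site scan:
  NpsIX TACGG/5: at [81, 124, 143, 157, 163] ⇒ [86, 129, 148, 162, 168]
  AzqIV CGAA/3: at [3, 29, 37, 43, 56, 86, 116, 136, 153] ⇒ [6, 32, 40, 46, 59, 89, 119, 139, 156]
  RvuIII GTACTCAG/8: at [62, 90, 104, 172] ⇒ [70, 98, 112, 180]

All cut coordinates (distinct, sorted): [6, 32, 40, 46, 59, 70, 86, 89, 98, 112, 119, 129, 139, 148, 156, 162, 168, 180]

Fragment lengths:
  6→32: 26 bp
  32→40: 8 bp
  40→46: 6 bp
  46→59: 13 bp
  59→70: 11 bp
  70→86: 16 bp
  86→89: 3 bp
  89→98: 9 bp
  98→112: 14 bp
  112→119: 7 bp
  119→129: 10 bp
  129→139: 10 bp
  139→148: 9 bp
  148→156: 8 bp
  156→162: 6 bp
  162→168: 6 bp
  168→180: 12 bp
  180→6 (wrap): 183-180+6 = 9 bp

[3,6,6,6,7,8,8,9,9,9,10,10,11,12,13,14,16,26]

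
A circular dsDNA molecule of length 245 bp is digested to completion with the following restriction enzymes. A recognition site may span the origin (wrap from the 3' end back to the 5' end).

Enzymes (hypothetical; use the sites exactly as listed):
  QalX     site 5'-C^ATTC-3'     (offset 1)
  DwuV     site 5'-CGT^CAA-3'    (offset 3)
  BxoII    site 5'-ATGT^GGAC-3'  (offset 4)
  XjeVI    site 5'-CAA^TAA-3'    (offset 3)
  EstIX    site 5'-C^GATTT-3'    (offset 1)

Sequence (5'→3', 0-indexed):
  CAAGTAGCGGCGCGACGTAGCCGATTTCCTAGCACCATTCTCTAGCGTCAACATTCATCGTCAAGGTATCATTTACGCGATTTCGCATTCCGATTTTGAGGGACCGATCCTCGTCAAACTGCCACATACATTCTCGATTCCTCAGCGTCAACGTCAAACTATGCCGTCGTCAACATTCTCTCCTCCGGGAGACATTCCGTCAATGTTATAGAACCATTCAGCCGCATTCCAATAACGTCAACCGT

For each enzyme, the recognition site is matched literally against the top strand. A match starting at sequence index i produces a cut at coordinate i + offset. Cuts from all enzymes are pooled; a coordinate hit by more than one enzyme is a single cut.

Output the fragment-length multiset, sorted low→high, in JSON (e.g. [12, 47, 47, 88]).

Per-enzyme occurrences:
  QalX CATTC/1: at [35, 51, 85, 128, 173, 192, 214, 224] ⇒ [36, 52, 86, 129, 174, 193, 215, 225]
  DwuV CGTCAA/3: at [45, 58, 111, 145, 151, 167, 197, 235, 242] ⇒ [0, 48, 61, 114, 148, 154, 170, 200, 238]
  BxoII (ATGTGGAC, off=4): no sites
  XjeVI CAATAA/3: at [229] ⇒ [232]
  EstIX CGATTT/1: at [21, 77, 90] ⇒ [22, 78, 91]

All cut coordinates (distinct, sorted): [0, 22, 36, 48, 52, 61, 78, 86, 91, 114, 129, 148, 154, 170, 174, 193, 200, 215, 225, 232, 238]

Fragments:
  0→22: 22 bp
  22→36: 14 bp
  36→48: 12 bp
  48→52: 4 bp
  52→61: 9 bp
  61→78: 17 bp
  78→86: 8 bp
  86→91: 5 bp
  91→114: 23 bp
  114→129: 15 bp
  129→148: 19 bp
  148→154: 6 bp
  154→170: 16 bp
  170→174: 4 bp
  174→193: 19 bp
  193→200: 7 bp
  200→215: 15 bp
  215→225: 10 bp
  225→232: 7 bp
  232→238: 6 bp
  238→0 (wrap): 245-238+0 = 7 bp

[4,4,5,6,6,7,7,7,8,9,10,12,14,15,15,16,17,19,19,22,23]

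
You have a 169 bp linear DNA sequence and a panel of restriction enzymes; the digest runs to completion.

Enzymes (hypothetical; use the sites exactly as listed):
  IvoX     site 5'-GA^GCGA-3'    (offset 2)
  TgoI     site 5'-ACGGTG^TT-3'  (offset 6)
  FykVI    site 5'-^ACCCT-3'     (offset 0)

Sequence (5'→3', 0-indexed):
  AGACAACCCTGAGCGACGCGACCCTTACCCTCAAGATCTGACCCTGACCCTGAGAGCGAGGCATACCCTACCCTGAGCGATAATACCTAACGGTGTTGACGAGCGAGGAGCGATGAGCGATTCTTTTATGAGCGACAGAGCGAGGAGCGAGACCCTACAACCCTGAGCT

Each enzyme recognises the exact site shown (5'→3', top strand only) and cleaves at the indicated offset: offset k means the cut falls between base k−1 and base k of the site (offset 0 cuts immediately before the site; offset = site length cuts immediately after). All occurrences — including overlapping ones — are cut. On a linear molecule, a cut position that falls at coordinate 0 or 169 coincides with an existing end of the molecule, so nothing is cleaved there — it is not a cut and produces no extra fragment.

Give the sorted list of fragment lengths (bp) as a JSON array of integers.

[5,5,5,6,6,7,7,7,7,7,7,8,8,8,9,9,10,14,15,19]

Scan for sites:
  IvoX (GAGCGA, off=2): starts [10, 53, 74, 100, 107, 114, 129, 137, 144] → cuts [12, 55, 76, 102, 109, 116, 131, 139, 146]
  TgoI (ACGGTGTT, off=6): starts [89] → cuts [95]
  FykVI (ACCCT, off=0): starts [5, 20, 26, 40, 46, 64, 69, 151, 159] → cuts [5, 20, 26, 40, 46, 64, 69, 151, 159]

Pooled cuts: [5, 12, 20, 26, 40, 46, 55, 64, 69, 76, 95, 102, 109, 116, 131, 139, 146, 151, 159]

Fragment lengths:
  [0,5): 5 bp
  [5,12): 7 bp
  [12,20): 8 bp
  [20,26): 6 bp
  [26,40): 14 bp
  [40,46): 6 bp
  [46,55): 9 bp
  [55,64): 9 bp
  [64,69): 5 bp
  [69,76): 7 bp
  [76,95): 19 bp
  [95,102): 7 bp
  [102,109): 7 bp
  [109,116): 7 bp
  [116,131): 15 bp
  [131,139): 8 bp
  [139,146): 7 bp
  [146,151): 5 bp
  [151,159): 8 bp
  [159,169): 10 bp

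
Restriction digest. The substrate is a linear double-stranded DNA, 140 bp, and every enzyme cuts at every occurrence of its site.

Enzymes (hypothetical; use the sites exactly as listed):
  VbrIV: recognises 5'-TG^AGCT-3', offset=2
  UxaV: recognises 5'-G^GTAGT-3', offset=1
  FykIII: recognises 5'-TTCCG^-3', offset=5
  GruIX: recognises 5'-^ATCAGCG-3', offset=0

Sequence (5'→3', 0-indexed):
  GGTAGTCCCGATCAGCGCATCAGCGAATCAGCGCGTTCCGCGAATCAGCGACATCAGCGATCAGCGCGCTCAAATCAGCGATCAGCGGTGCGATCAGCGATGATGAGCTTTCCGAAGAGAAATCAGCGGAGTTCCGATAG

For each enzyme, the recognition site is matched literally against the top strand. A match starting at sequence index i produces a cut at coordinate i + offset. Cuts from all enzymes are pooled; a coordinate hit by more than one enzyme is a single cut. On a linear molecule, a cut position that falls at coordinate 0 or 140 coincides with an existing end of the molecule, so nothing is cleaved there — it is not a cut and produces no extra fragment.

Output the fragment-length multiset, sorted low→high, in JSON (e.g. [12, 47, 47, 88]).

[1,3,4,7,7,7,8,8,9,9,9,12,13,14,14,15]

Scan for sites:
  VbrIV TGAGCT/2: at [103] ⇒ [105]
  UxaV GGTAGT/1: at [0] ⇒ [1]
  FykIII TTCCG/5: at [35, 109, 131] ⇒ [40, 114, 136]
  GruIX ATCAGCG/0: at [10, 18, 26, 43, 52, 59, 73, 80, 92, 121] ⇒ [10, 18, 26, 43, 52, 59, 73, 80, 92, 121]

Pooled cuts: [1, 10, 18, 26, 40, 43, 52, 59, 73, 80, 92, 105, 114, 121, 136]

Fragments:
  [0,1): 1 bp
  [1,10): 9 bp
  [10,18): 8 bp
  [18,26): 8 bp
  [26,40): 14 bp
  [40,43): 3 bp
  [43,52): 9 bp
  [52,59): 7 bp
  [59,73): 14 bp
  [73,80): 7 bp
  [80,92): 12 bp
  [92,105): 13 bp
  [105,114): 9 bp
  [114,121): 7 bp
  [121,136): 15 bp
  [136,140): 4 bp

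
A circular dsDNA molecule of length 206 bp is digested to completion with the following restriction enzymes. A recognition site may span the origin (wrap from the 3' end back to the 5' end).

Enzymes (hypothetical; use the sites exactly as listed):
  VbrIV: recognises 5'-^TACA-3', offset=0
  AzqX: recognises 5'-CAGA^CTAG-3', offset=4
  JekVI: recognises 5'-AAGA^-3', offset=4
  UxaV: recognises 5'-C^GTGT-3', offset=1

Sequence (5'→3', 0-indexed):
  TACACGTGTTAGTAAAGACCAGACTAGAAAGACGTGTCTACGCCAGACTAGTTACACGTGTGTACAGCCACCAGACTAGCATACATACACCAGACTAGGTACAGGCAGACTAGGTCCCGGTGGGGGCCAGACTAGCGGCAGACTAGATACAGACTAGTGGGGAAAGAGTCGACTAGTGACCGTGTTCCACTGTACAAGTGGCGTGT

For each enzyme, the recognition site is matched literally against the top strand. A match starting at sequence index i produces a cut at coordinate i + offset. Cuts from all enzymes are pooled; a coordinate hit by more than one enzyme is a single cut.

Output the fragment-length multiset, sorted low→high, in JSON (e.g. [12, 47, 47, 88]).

[1,4,4,5,5,5,5,5,5,5,6,6,9,9,10,10,11,11,13,13,14,14,14,22]

Scan for sites:
  VbrIV (TACA, off=0): starts [0, 52, 62, 81, 85, 99, 147, 192] → cuts [0, 52, 62, 81, 85, 99, 147, 192]
  AzqX (CAGACTAG, off=4): starts [19, 43, 71, 90, 105, 127, 138, 149] → cuts [23, 47, 75, 94, 109, 131, 142, 153]
  JekVI (AAGA, off=4): starts [14, 28, 163] → cuts [18, 32, 167]
  UxaV (CGTGT, off=1): starts [4, 32, 56, 180, 201] → cuts [5, 33, 57, 181, 202]

All cut coordinates (distinct, sorted): [0, 5, 18, 23, 32, 33, 47, 52, 57, 62, 75, 81, 85, 94, 99, 109, 131, 142, 147, 153, 167, 181, 192, 202]

Fragments:
  0→5: 5 bp
  5→18: 13 bp
  18→23: 5 bp
  23→32: 9 bp
  32→33: 1 bp
  33→47: 14 bp
  47→52: 5 bp
  52→57: 5 bp
  57→62: 5 bp
  62→75: 13 bp
  75→81: 6 bp
  81→85: 4 bp
  85→94: 9 bp
  94→99: 5 bp
  99→109: 10 bp
  109→131: 22 bp
  131→142: 11 bp
  142→147: 5 bp
  147→153: 6 bp
  153→167: 14 bp
  167→181: 14 bp
  181→192: 11 bp
  192→202: 10 bp
  202→0 (wrap): 206-202+0 = 4 bp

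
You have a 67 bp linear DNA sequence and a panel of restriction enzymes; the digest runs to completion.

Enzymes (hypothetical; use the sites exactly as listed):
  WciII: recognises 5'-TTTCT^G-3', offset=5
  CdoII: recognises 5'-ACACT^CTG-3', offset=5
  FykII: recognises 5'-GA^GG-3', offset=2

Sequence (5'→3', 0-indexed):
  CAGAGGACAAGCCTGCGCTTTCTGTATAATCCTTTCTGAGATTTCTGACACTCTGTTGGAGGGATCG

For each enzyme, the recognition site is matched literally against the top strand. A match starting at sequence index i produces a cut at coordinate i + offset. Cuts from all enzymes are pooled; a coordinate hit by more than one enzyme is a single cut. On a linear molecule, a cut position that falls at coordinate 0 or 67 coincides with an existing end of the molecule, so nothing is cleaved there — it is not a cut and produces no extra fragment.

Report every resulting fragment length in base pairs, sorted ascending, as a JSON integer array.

[4,6,7,8,9,14,19]

Per-enzyme occurrences:
  WciII TTTCTG/5: at [18, 32, 41] ⇒ [23, 37, 46]
  CdoII ACACTCTG/5: at [47] ⇒ [52]
  FykII GAGG/2: at [2, 58] ⇒ [4, 60]

Pooled cuts: [4, 23, 37, 46, 52, 60]

Fragment lengths:
  [0,4): 4 bp
  [4,23): 19 bp
  [23,37): 14 bp
  [37,46): 9 bp
  [46,52): 6 bp
  [52,60): 8 bp
  [60,67): 7 bp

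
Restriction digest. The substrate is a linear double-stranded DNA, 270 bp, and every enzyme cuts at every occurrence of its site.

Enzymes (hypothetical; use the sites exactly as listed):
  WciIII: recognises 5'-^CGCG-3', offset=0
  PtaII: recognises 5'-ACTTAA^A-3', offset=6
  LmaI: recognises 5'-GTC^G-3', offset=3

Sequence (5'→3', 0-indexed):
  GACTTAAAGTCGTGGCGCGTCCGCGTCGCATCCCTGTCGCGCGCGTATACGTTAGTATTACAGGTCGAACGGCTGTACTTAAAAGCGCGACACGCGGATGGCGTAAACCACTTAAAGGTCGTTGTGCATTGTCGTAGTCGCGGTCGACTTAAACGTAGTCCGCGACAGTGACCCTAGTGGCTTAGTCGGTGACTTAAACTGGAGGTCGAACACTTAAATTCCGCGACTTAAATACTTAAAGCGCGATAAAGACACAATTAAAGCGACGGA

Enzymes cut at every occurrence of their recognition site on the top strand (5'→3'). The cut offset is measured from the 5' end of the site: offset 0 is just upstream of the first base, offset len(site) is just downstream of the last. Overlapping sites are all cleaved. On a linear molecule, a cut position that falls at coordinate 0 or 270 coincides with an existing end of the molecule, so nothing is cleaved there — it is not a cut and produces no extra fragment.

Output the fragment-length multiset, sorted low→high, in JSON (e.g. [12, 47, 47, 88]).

Per-enzyme occurrences:
  WciIII CGCG/0: at [15, 21, 37, 39, 41, 85, 92, 138, 160, 221, 241] ⇒ [15, 21, 37, 39, 41, 85, 92, 138, 160, 221, 241]
  PtaII ACTTAAA/6: at [1, 76, 109, 146, 191, 211, 225, 233] ⇒ [7, 82, 115, 152, 197, 217, 231, 239]
  LmaI GTCG/3: at [8, 24, 35, 63, 117, 130, 136, 142, 184, 204] ⇒ [11, 27, 38, 66, 120, 133, 139, 145, 187, 207]

Pooled cuts: [7, 11, 15, 21, 27, 37, 38, 39, 41, 66, 82, 85, 92, 115, 120, 133, 138, 139, 145, 152, 160, 187, 197, 207, 217, 221, 231, 239, 241]

Fragment lengths:
  [0,7): 7 bp
  [7,11): 4 bp
  [11,15): 4 bp
  [15,21): 6 bp
  [21,27): 6 bp
  [27,37): 10 bp
  [37,38): 1 bp
  [38,39): 1 bp
  [39,41): 2 bp
  [41,66): 25 bp
  [66,82): 16 bp
  [82,85): 3 bp
  [85,92): 7 bp
  [92,115): 23 bp
  [115,120): 5 bp
  [120,133): 13 bp
  [133,138): 5 bp
  [138,139): 1 bp
  [139,145): 6 bp
  [145,152): 7 bp
  [152,160): 8 bp
  [160,187): 27 bp
  [187,197): 10 bp
  [197,207): 10 bp
  [207,217): 10 bp
  [217,221): 4 bp
  [221,231): 10 bp
  [231,239): 8 bp
  [239,241): 2 bp
  [241,270): 29 bp

[1,1,1,2,2,3,4,4,4,5,5,6,6,6,7,7,7,8,8,10,10,10,10,10,13,16,23,25,27,29]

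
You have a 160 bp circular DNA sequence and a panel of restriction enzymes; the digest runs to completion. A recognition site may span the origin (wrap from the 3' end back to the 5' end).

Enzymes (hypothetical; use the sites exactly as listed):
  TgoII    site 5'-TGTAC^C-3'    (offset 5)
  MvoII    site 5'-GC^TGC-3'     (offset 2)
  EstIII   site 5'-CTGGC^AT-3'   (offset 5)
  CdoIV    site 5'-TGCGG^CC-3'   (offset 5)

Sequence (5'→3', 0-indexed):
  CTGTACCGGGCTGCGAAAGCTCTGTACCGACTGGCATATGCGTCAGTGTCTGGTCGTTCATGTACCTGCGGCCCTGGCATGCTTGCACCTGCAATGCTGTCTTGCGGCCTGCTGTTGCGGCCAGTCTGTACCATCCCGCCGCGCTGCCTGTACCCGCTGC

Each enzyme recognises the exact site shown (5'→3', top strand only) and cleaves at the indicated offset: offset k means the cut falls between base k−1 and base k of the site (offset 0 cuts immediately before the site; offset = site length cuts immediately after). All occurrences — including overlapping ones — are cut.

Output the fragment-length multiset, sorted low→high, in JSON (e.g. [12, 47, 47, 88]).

[4,5,6,7,8,9,9,11,13,13,16,29,30]

Site scan:
  TgoII TGTACC/5: at [1, 22, 60, 126, 148] ⇒ [6, 27, 65, 131, 153]
  MvoII GCTGC/2: at [9, 142, 155] ⇒ [11, 144, 157]
  EstIII CTGGCAT/5: at [30, 73] ⇒ [35, 78]
  CdoIV TGCGGCC/5: at [66, 102, 115] ⇒ [71, 107, 120]

All cut coordinates (distinct, sorted): [6, 11, 27, 35, 65, 71, 78, 107, 120, 131, 144, 153, 157]

Fragments:
  6→11: 5 bp
  11→27: 16 bp
  27→35: 8 bp
  35→65: 30 bp
  65→71: 6 bp
  71→78: 7 bp
  78→107: 29 bp
  107→120: 13 bp
  120→131: 11 bp
  131→144: 13 bp
  144→153: 9 bp
  153→157: 4 bp
  157→6 (wrap): 160-157+6 = 9 bp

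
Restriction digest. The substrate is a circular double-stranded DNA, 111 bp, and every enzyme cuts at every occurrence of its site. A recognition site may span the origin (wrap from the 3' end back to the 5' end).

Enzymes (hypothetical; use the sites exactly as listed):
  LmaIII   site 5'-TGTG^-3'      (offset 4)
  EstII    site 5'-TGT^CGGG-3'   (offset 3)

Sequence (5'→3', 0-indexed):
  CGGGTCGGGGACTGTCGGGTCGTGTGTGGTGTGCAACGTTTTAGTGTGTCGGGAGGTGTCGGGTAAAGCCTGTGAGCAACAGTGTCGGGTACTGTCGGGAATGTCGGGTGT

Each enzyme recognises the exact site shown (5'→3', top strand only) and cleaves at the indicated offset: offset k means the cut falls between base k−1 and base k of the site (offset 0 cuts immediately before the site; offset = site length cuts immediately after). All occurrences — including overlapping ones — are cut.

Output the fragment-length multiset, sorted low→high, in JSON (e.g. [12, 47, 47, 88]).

Scan for sites:
  LmaIII TGTG/4: at [22, 24, 29, 44, 70] ⇒ [26, 28, 33, 48, 74]
  EstII TGTCGGG/3: at [12, 46, 56, 82, 92, 101, 108] ⇒ [0, 15, 49, 59, 85, 95, 104]

Pooled cuts: [0, 15, 26, 28, 33, 48, 49, 59, 74, 85, 95, 104]

Fragment lengths:
  0→15: 15 bp
  15→26: 11 bp
  26→28: 2 bp
  28→33: 5 bp
  33→48: 15 bp
  48→49: 1 bp
  49→59: 10 bp
  59→74: 15 bp
  74→85: 11 bp
  85→95: 10 bp
  95→104: 9 bp
  104→0 (wrap): 111-104+0 = 7 bp

[1,2,5,7,9,10,10,11,11,15,15,15]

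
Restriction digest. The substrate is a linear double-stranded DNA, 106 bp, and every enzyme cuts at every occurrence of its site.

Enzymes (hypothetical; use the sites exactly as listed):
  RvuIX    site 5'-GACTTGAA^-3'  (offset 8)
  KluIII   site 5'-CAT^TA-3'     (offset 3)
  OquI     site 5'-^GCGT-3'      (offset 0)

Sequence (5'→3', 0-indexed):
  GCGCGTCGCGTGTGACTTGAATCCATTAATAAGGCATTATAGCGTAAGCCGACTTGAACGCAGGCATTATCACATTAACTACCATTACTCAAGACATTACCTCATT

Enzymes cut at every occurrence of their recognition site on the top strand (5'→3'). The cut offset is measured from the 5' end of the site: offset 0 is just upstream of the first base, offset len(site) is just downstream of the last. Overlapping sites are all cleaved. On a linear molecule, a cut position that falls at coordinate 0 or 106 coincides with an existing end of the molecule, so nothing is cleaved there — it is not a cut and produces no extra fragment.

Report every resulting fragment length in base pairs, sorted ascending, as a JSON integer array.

[2,4,5,5,8,9,9,10,11,12,14,17]

Site scan:
  RvuIX (GACTTGAA, off=8): starts [13, 50] → cuts [21, 58]
  KluIII (CATTA, off=3): starts [23, 34, 64, 72, 82, 94] → cuts [26, 37, 67, 75, 85, 97]
  OquI (GCGT, off=0): starts [2, 7, 41] → cuts [2, 7, 41]

All cut coordinates (distinct, sorted): [2, 7, 21, 26, 37, 41, 58, 67, 75, 85, 97]

Fragment lengths:
  [0,2): 2 bp
  [2,7): 5 bp
  [7,21): 14 bp
  [21,26): 5 bp
  [26,37): 11 bp
  [37,41): 4 bp
  [41,58): 17 bp
  [58,67): 9 bp
  [67,75): 8 bp
  [75,85): 10 bp
  [85,97): 12 bp
  [97,106): 9 bp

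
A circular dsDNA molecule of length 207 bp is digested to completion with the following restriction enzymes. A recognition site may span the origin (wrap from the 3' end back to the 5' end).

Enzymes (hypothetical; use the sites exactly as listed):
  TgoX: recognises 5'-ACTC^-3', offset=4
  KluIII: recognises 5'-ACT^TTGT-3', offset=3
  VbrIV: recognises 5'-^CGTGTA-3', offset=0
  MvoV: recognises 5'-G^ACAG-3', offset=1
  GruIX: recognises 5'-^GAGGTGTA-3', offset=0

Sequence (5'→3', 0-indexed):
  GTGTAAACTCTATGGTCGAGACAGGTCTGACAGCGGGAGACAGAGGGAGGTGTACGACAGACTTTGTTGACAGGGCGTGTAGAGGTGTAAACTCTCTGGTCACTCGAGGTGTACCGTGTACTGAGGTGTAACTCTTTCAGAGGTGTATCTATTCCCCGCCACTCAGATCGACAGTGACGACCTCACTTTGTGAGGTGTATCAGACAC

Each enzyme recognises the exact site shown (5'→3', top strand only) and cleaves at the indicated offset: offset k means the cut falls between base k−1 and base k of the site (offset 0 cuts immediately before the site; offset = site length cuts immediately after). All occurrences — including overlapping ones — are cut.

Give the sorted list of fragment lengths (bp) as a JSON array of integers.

Site scan:
  TgoX (ACTC, off=4): starts [6, 90, 101, 130, 160] → cuts [10, 94, 105, 134, 164]
  KluIII (ACTTTGT, off=3): starts [60, 184] → cuts [63, 187]
  VbrIV (CGTGTA, off=0): starts [75, 114, 206] → cuts [75, 114, 206]
  MvoV (GACAG, off=1): starts [19, 28, 38, 55, 68, 169] → cuts [20, 29, 39, 56, 69, 170]
  GruIX (GAGGTGTA, off=0): starts [46, 81, 105, 122, 139, 191] → cuts [46, 81, 105, 122, 139, 191]

All cut coordinates (distinct, sorted): [10, 20, 29, 39, 46, 56, 63, 69, 75, 81, 94, 105, 114, 122, 134, 139, 164, 170, 187, 191, 206]

Fragment lengths:
  10→20: 10 bp
  20→29: 9 bp
  29→39: 10 bp
  39→46: 7 bp
  46→56: 10 bp
  56→63: 7 bp
  63→69: 6 bp
  69→75: 6 bp
  75→81: 6 bp
  81→94: 13 bp
  94→105: 11 bp
  105→114: 9 bp
  114→122: 8 bp
  122→134: 12 bp
  134→139: 5 bp
  139→164: 25 bp
  164→170: 6 bp
  170→187: 17 bp
  187→191: 4 bp
  191→206: 15 bp
  206→10 (wrap): 207-206+10 = 11 bp

[4,5,6,6,6,6,7,7,8,9,9,10,10,10,11,11,12,13,15,17,25]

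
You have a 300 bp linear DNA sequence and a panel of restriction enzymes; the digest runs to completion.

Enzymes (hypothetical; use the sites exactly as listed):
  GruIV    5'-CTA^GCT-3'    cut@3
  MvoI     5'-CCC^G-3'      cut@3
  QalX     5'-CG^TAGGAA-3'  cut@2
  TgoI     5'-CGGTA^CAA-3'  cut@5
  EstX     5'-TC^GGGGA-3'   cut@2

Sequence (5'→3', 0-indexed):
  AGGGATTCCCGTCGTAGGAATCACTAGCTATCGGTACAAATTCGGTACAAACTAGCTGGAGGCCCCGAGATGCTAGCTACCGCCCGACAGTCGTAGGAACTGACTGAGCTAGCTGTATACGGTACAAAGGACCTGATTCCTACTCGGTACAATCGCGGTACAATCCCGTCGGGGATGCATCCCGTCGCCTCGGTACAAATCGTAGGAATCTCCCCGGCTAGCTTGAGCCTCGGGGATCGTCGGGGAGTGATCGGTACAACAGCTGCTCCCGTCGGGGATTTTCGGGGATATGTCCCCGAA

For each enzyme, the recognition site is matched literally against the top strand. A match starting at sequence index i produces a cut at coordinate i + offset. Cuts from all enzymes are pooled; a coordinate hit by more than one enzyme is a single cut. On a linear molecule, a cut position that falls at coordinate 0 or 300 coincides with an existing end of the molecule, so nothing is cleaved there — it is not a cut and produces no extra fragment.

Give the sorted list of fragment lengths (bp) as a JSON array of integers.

[3,3,3,4,5,7,7,7,8,9,10,10,10,10,10,11,11,11,12,12,12,13,13,13,14,14,15,18,25]

Scan for sites:
  GruIV CTAGCT/3: at [23, 51, 72, 108, 217] ⇒ [26, 54, 75, 111, 220]
  MvoI CCCG/3: at [7, 63, 82, 164, 180, 212, 267, 294] ⇒ [10, 66, 85, 167, 183, 215, 270, 297]
  QalX CGTAGGAA/2: at [12, 91, 200] ⇒ [14, 93, 202]
  TgoI CGGTACAA/5: at [31, 42, 119, 144, 155, 190, 251] ⇒ [36, 47, 124, 149, 160, 195, 256]
  EstX TCGGGGA/2: at [168, 229, 239, 271, 281] ⇒ [170, 231, 241, 273, 283]

All cut coordinates (distinct, sorted): [10, 14, 26, 36, 47, 54, 66, 75, 85, 93, 111, 124, 149, 160, 167, 170, 183, 195, 202, 215, 220, 231, 241, 256, 270, 273, 283, 297]

Fragments:
  [0,10): 10 bp
  [10,14): 4 bp
  [14,26): 12 bp
  [26,36): 10 bp
  [36,47): 11 bp
  [47,54): 7 bp
  [54,66): 12 bp
  [66,75): 9 bp
  [75,85): 10 bp
  [85,93): 8 bp
  [93,111): 18 bp
  [111,124): 13 bp
  [124,149): 25 bp
  [149,160): 11 bp
  [160,167): 7 bp
  [167,170): 3 bp
  [170,183): 13 bp
  [183,195): 12 bp
  [195,202): 7 bp
  [202,215): 13 bp
  [215,220): 5 bp
  [220,231): 11 bp
  [231,241): 10 bp
  [241,256): 15 bp
  [256,270): 14 bp
  [270,273): 3 bp
  [273,283): 10 bp
  [283,297): 14 bp
  [297,300): 3 bp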